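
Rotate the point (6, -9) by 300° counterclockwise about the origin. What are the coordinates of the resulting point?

Rotation matrix for 300°: [[cos 300°, -sin 300°], [sin 300°, cos 300°]] ≈ [[0.500000, 0.866025], [-0.866025, 0.500000]]
[[0.500000, 0.866025], [-0.866025, 0.500000]] × [6, -9]ᵀ ≈ [-4.7942, -9.6962]ᵀ
Result: (-4.7942, -9.6962)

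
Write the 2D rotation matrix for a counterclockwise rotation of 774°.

Rotation matrix formula: [[cos θ, -sin θ], [sin θ, cos θ]]
For θ = 774°:
cos(774°) = 0.5878
sin(774°) = 0.8090
Result: [[0.5878, -0.8090], [0.8090, 0.5878]]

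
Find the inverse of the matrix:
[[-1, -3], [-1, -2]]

For [[a,b],[c,d]], inverse = (1/det)·[[d,-b],[-c,a]]
det = (-1)(-2) - (-3)(-1) = 2 - 3 = -1
Inverse = (1/-1)·[[-2, 3], [1, -1]]
= [[2, -3], [-1, 1]]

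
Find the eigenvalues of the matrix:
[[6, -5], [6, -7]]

Characteristic equation: det(A - λI) = 0
λ² - (trace)λ + (det) = 0
trace = 6 + -7 = -1, det = (6)(-7) - (-5)(6) = -12
λ² - (-1)λ + (-12) = 0
λ = (-1 ± √((-1)² - 4·(-12))) / 2 = (-1 ± √49) / 2
Solving: λ = -4, 3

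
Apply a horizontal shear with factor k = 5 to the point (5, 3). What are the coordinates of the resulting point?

Shear matrix for horizontal shear with factor k = 5:
[[1, 5], [0, 1]]
Result: (5, 3) → (20, 3)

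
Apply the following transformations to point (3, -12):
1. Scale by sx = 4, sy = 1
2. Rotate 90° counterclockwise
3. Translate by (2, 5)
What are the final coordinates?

Step 1: Scale → (12, -12)
Step 2: Rotate 90° → (12, 12)
Step 3: Translate → (14, 17)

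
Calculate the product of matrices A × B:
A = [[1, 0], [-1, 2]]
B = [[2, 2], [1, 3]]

Matrix multiplication:
C[0][0] = 1×2 + 0×1 = 2
C[0][1] = 1×2 + 0×3 = 2
C[1][0] = -1×2 + 2×1 = 0
C[1][1] = -1×2 + 2×3 = 4
Result: [[2, 2], [0, 4]]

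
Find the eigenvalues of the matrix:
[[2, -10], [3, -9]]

Characteristic equation: det(A - λI) = 0
λ² - (trace)λ + (det) = 0
trace = 2 + -9 = -7, det = (2)(-9) - (-10)(3) = 12
λ² - (-7)λ + (12) = 0
λ = (-7 ± √((-7)² - 4·(12))) / 2 = (-7 ± √1) / 2
Solving: λ = -4, -3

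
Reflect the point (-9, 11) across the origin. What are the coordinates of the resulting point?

Reflection across origin: (-9, 11) → (9, -11)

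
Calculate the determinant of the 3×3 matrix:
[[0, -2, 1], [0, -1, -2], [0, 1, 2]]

Expansion along first row:
det = 0·det([[-1,-2],[1,2]]) - -2·det([[0,-2],[0,2]]) + 1·det([[0,-1],[0,1]])
    = 0·(-1·2 - -2·1) - -2·(0·2 - -2·0) + 1·(0·1 - -1·0)
    = 0·0 - -2·0 + 1·0
    = 0 + 0 + 0 = 0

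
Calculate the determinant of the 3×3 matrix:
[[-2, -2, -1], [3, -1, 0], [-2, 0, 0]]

Expansion along first row:
det = -2·det([[-1,0],[0,0]]) - -2·det([[3,0],[-2,0]]) + -1·det([[3,-1],[-2,0]])
    = -2·(-1·0 - 0·0) - -2·(3·0 - 0·-2) + -1·(3·0 - -1·-2)
    = -2·0 - -2·0 + -1·-2
    = 0 + 0 + 2 = 2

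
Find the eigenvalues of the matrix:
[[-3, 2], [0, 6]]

Characteristic equation: det(A - λI) = 0
λ² - (trace)λ + (det) = 0
trace = -3 + 6 = 3, det = (-3)(6) - (2)(0) = -18
λ² - (3)λ + (-18) = 0
λ = (3 ± √((3)² - 4·(-18))) / 2 = (3 ± √81) / 2
Solving: λ = -3, 6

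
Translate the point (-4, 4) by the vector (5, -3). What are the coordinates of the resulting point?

Translation by (5, -3) (homogeneous matrix [[1, 0, 5], [0, 1, -3], [0, 0, 1]]):
x' = -4 + 5 = 1
y' = 4 + -3 = 1
Result: (1, 1)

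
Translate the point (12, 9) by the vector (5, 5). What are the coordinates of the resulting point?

Translation by (5, 5) (homogeneous matrix [[1, 0, 5], [0, 1, 5], [0, 0, 1]]):
x' = 12 + 5 = 17
y' = 9 + 5 = 14
Result: (17, 14)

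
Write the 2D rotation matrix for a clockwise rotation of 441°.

Rotation matrix formula: [[cos θ, -sin θ], [sin θ, cos θ]]
A clockwise rotation by 441° is equivalent to a counterclockwise rotation by -441°.
For θ = -441°:
cos(-441°) = 0.1564
sin(-441°) = -0.9877
Result: [[0.1564, 0.9877], [-0.9877, 0.1564]]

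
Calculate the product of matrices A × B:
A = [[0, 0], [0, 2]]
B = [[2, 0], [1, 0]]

Matrix multiplication:
C[0][0] = 0×2 + 0×1 = 0
C[0][1] = 0×0 + 0×0 = 0
C[1][0] = 0×2 + 2×1 = 2
C[1][1] = 0×0 + 2×0 = 0
Result: [[0, 0], [2, 0]]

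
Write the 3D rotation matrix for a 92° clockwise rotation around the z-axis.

Rotation matrix for clockwise 92° around z-axis:
A clockwise rotation by 92° is a counterclockwise rotation by -92°.
cos(-92°) = -0.0349, sin(-92°) = -0.9994
Result: [[-0.0349, 0.9994, 0], [-0.9994, -0.0349, 0], [0, 0, 1]]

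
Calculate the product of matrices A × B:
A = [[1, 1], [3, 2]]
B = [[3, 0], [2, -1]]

Matrix multiplication:
C[0][0] = 1×3 + 1×2 = 5
C[0][1] = 1×0 + 1×-1 = -1
C[1][0] = 3×3 + 2×2 = 13
C[1][1] = 3×0 + 2×-1 = -2
Result: [[5, -1], [13, -2]]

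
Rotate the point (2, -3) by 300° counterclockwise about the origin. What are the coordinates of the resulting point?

Rotation matrix for 300°: [[cos 300°, -sin 300°], [sin 300°, cos 300°]] ≈ [[0.500000, 0.866025], [-0.866025, 0.500000]]
[[0.500000, 0.866025], [-0.866025, 0.500000]] × [2, -3]ᵀ ≈ [-1.5981, -3.2321]ᵀ
Result: (-1.5981, -3.2321)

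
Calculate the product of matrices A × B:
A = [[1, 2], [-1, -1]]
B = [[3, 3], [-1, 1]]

Matrix multiplication:
C[0][0] = 1×3 + 2×-1 = 1
C[0][1] = 1×3 + 2×1 = 5
C[1][0] = -1×3 + -1×-1 = -2
C[1][1] = -1×3 + -1×1 = -4
Result: [[1, 5], [-2, -4]]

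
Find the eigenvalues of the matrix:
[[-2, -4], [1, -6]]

Characteristic equation: det(A - λI) = 0
λ² - (trace)λ + (det) = 0
trace = -2 + -6 = -8, det = (-2)(-6) - (-4)(1) = 16
λ² - (-8)λ + (16) = 0
λ = (-8 ± √((-8)² - 4·(16))) / 2 = (-8 ± √0) / 2
Solving: λ = -4, -4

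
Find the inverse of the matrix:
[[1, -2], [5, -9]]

For [[a,b],[c,d]], inverse = (1/det)·[[d,-b],[-c,a]]
det = (1)(-9) - (-2)(5) = -9 - -10 = 1
Inverse = [[-9, 2], [-5, 1]]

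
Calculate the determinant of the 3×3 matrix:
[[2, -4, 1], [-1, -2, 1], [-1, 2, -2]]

Expansion along first row:
det = 2·det([[-2,1],[2,-2]]) - -4·det([[-1,1],[-1,-2]]) + 1·det([[-1,-2],[-1,2]])
    = 2·(-2·-2 - 1·2) - -4·(-1·-2 - 1·-1) + 1·(-1·2 - -2·-1)
    = 2·2 - -4·3 + 1·-4
    = 4 + 12 + -4 = 12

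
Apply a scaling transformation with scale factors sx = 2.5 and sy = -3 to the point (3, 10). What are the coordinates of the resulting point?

Scaling matrix:
[[2.50, 0], [0, -3]]
Result: (3 × 2.5, 10 × -3) = (7.5, -30)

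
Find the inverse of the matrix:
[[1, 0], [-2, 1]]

For [[a,b],[c,d]], inverse = (1/det)·[[d,-b],[-c,a]]
det = (1)(1) - (0)(-2) = 1 - 0 = 1
Inverse = [[1, 0], [2, 1]]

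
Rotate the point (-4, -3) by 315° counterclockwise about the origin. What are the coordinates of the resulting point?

Rotation matrix for 315°: [[cos 315°, -sin 315°], [sin 315°, cos 315°]] ≈ [[0.707107, 0.707107], [-0.707107, 0.707107]]
[[0.707107, 0.707107], [-0.707107, 0.707107]] × [-4, -3]ᵀ ≈ [-4.9497, 0.7071]ᵀ
Result: (-4.9497, 0.7071)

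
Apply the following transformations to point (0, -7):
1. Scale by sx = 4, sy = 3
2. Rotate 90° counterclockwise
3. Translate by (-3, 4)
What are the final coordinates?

Step 1: Scale → (0, -21)
Step 2: Rotate 90° → (21, 0)
Step 3: Translate → (18, 4)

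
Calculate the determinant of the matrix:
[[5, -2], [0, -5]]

For a 2×2 matrix [[a, b], [c, d]], det = ad - bc
det = (5)(-5) - (-2)(0) = -25 - 0 = -25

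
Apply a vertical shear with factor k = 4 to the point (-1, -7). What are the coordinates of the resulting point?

Shear matrix for vertical shear with factor k = 4:
[[1, 0], [4, 1]]
Result: (-1, -7) → (-1, -11)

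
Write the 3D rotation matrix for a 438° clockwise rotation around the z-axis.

Rotation matrix for clockwise 438° around z-axis:
A clockwise rotation by 438° is a counterclockwise rotation by -438°.
cos(-438°) = 0.2079, sin(-438°) = -0.9781
Result: [[0.2079, 0.9781, 0], [-0.9781, 0.2079, 0], [0, 0, 1]]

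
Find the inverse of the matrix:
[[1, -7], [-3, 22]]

For [[a,b],[c,d]], inverse = (1/det)·[[d,-b],[-c,a]]
det = (1)(22) - (-7)(-3) = 22 - 21 = 1
Inverse = [[22, 7], [3, 1]]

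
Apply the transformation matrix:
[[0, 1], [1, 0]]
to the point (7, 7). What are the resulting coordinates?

Matrix multiplication:
[[0, 1], [1, 0]] × [7, 7]ᵀ
= [(0)(7) + (1)(7), (1)(7) + (0)(7)]ᵀ
= [7, 7]ᵀ
Result: (7, 7)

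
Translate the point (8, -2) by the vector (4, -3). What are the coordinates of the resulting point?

Translation by (4, -3) (homogeneous matrix [[1, 0, 4], [0, 1, -3], [0, 0, 1]]):
x' = 8 + 4 = 12
y' = -2 + -3 = -5
Result: (12, -5)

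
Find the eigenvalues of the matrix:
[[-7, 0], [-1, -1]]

Characteristic equation: det(A - λI) = 0
λ² - (trace)λ + (det) = 0
trace = -7 + -1 = -8, det = (-7)(-1) - (0)(-1) = 7
λ² - (-8)λ + (7) = 0
λ = (-8 ± √((-8)² - 4·(7))) / 2 = (-8 ± √36) / 2
Solving: λ = -7, -1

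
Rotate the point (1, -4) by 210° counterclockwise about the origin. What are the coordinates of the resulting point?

Rotation matrix for 210°: [[cos 210°, -sin 210°], [sin 210°, cos 210°]] ≈ [[-0.866025, 0.500000], [-0.500000, -0.866025]]
[[-0.866025, 0.500000], [-0.500000, -0.866025]] × [1, -4]ᵀ ≈ [-2.8660, 2.9641]ᵀ
Result: (-2.8660, 2.9641)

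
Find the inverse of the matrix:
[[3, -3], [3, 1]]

For [[a,b],[c,d]], inverse = (1/det)·[[d,-b],[-c,a]]
det = (3)(1) - (-3)(3) = 3 - -9 = 12
Inverse = (1/12)·[[1, 3], [-3, 3]]
= [[1/12, 1/4], [-1/4, 1/4]]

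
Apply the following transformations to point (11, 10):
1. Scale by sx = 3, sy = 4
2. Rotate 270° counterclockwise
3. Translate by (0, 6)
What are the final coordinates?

Step 1: Scale → (33, 40)
Step 2: Rotate 270° → (40, -33)
Step 3: Translate → (40, -27)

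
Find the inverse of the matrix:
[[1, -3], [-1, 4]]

For [[a,b],[c,d]], inverse = (1/det)·[[d,-b],[-c,a]]
det = (1)(4) - (-3)(-1) = 4 - 3 = 1
Inverse = [[4, 3], [1, 1]]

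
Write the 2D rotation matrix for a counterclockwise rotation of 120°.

Rotation matrix formula: [[cos θ, -sin θ], [sin θ, cos θ]]
For θ = 120°:
cos(120°) = -1/2
sin(120°) = √3/2
Result: [[-1/2, -√3/2], [√3/2, -1/2]]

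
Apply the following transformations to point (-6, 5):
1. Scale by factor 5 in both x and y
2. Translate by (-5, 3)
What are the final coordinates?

Step 1: Scale (-6, 5) by 5 → (-30, 25)
Step 2: Translate by (-5, 3) → (-35, 28)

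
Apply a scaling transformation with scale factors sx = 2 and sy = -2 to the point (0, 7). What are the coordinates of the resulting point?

Scaling matrix:
[[2, 0], [0, -2]]
Result: (0 × 2, 7 × -2) = (0, -14)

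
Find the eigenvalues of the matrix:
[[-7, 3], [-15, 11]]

Characteristic equation: det(A - λI) = 0
λ² - (trace)λ + (det) = 0
trace = -7 + 11 = 4, det = (-7)(11) - (3)(-15) = -32
λ² - (4)λ + (-32) = 0
λ = (4 ± √((4)² - 4·(-32))) / 2 = (4 ± √144) / 2
Solving: λ = -4, 8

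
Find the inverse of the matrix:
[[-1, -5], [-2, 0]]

For [[a,b],[c,d]], inverse = (1/det)·[[d,-b],[-c,a]]
det = (-1)(0) - (-5)(-2) = 0 - 10 = -10
Inverse = (1/-10)·[[0, 5], [2, -1]]
= [[0, -1/2], [-1/5, 1/10]]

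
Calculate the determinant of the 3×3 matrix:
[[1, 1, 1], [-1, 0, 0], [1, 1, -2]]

Expansion along first row:
det = 1·det([[0,0],[1,-2]]) - 1·det([[-1,0],[1,-2]]) + 1·det([[-1,0],[1,1]])
    = 1·(0·-2 - 0·1) - 1·(-1·-2 - 0·1) + 1·(-1·1 - 0·1)
    = 1·0 - 1·2 + 1·-1
    = 0 + -2 + -1 = -3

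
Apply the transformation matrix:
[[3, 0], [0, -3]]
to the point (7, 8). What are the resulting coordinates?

Matrix multiplication:
[[3, 0], [0, -3]] × [7, 8]ᵀ
= [(3)(7) + (0)(8), (0)(7) + (-3)(8)]ᵀ
= [21, -24]ᵀ
Result: (21, -24)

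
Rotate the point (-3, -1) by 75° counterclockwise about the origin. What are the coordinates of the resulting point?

Rotation matrix for 75°: [[cos 75°, -sin 75°], [sin 75°, cos 75°]] ≈ [[0.258819, -0.965926], [0.965926, 0.258819]]
[[0.258819, -0.965926], [0.965926, 0.258819]] × [-3, -1]ᵀ ≈ [0.1895, -3.1566]ᵀ
Result: (0.1895, -3.1566)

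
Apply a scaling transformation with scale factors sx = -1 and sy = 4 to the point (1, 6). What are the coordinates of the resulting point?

Scaling matrix:
[[-1, 0], [0, 4]]
Result: (1 × -1, 6 × 4) = (-1, 24)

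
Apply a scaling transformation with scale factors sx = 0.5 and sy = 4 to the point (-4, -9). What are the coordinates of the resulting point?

Scaling matrix:
[[0.50, 0], [0, 4]]
Result: (-4 × 0.5, -9 × 4) = (-2, -36)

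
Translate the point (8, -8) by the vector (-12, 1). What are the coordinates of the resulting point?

Translation by (-12, 1) (homogeneous matrix [[1, 0, -12], [0, 1, 1], [0, 0, 1]]):
x' = 8 + -12 = -4
y' = -8 + 1 = -7
Result: (-4, -7)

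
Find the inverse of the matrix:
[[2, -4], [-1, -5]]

For [[a,b],[c,d]], inverse = (1/det)·[[d,-b],[-c,a]]
det = (2)(-5) - (-4)(-1) = -10 - 4 = -14
Inverse = (1/-14)·[[-5, 4], [1, 2]]
= [[5/14, -2/7], [-1/14, -1/7]]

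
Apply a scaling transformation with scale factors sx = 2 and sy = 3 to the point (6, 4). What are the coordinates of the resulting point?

Scaling matrix:
[[2, 0], [0, 3]]
Result: (6 × 2, 4 × 3) = (12, 12)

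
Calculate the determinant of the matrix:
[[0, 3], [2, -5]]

For a 2×2 matrix [[a, b], [c, d]], det = ad - bc
det = (0)(-5) - (3)(2) = 0 - 6 = -6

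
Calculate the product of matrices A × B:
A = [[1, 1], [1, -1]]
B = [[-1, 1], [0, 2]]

Matrix multiplication:
C[0][0] = 1×-1 + 1×0 = -1
C[0][1] = 1×1 + 1×2 = 3
C[1][0] = 1×-1 + -1×0 = -1
C[1][1] = 1×1 + -1×2 = -1
Result: [[-1, 3], [-1, -1]]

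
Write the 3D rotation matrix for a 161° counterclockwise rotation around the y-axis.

Rotation matrix for counterclockwise 161° around y-axis:
cos(161°) = -0.9455, sin(161°) = 0.3256
Result: [[-0.9455, 0, 0.3256], [0, 1, 0], [-0.3256, 0, -0.9455]]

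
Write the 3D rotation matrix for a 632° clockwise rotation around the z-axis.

Rotation matrix for clockwise 632° around z-axis:
A clockwise rotation by 632° is a counterclockwise rotation by -632°.
cos(-632°) = 0.0349, sin(-632°) = 0.9994
Result: [[0.0349, -0.9994, 0], [0.9994, 0.0349, 0], [0, 0, 1]]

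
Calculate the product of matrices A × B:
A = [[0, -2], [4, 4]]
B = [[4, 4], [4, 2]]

Matrix multiplication:
C[0][0] = 0×4 + -2×4 = -8
C[0][1] = 0×4 + -2×2 = -4
C[1][0] = 4×4 + 4×4 = 32
C[1][1] = 4×4 + 4×2 = 24
Result: [[-8, -4], [32, 24]]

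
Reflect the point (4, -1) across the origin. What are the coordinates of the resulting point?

Reflection across origin: (4, -1) → (-4, 1)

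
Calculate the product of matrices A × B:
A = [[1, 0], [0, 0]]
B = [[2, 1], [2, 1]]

Matrix multiplication:
C[0][0] = 1×2 + 0×2 = 2
C[0][1] = 1×1 + 0×1 = 1
C[1][0] = 0×2 + 0×2 = 0
C[1][1] = 0×1 + 0×1 = 0
Result: [[2, 1], [0, 0]]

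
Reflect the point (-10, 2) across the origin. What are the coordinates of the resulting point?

Reflection across origin: (-10, 2) → (10, -2)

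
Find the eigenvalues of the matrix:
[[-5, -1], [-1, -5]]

Characteristic equation: det(A - λI) = 0
λ² - (trace)λ + (det) = 0
trace = -5 + -5 = -10, det = (-5)(-5) - (-1)(-1) = 24
λ² - (-10)λ + (24) = 0
λ = (-10 ± √((-10)² - 4·(24))) / 2 = (-10 ± √4) / 2
Solving: λ = -6, -4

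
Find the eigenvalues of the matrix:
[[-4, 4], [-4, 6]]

Characteristic equation: det(A - λI) = 0
λ² - (trace)λ + (det) = 0
trace = -4 + 6 = 2, det = (-4)(6) - (4)(-4) = -8
λ² - (2)λ + (-8) = 0
λ = (2 ± √((2)² - 4·(-8))) / 2 = (2 ± √36) / 2
Solving: λ = -2, 4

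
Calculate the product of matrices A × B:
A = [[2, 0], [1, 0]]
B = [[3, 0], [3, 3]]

Matrix multiplication:
C[0][0] = 2×3 + 0×3 = 6
C[0][1] = 2×0 + 0×3 = 0
C[1][0] = 1×3 + 0×3 = 3
C[1][1] = 1×0 + 0×3 = 0
Result: [[6, 0], [3, 0]]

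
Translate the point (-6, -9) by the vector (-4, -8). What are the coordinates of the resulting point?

Translation by (-4, -8) (homogeneous matrix [[1, 0, -4], [0, 1, -8], [0, 0, 1]]):
x' = -6 + -4 = -10
y' = -9 + -8 = -17
Result: (-10, -17)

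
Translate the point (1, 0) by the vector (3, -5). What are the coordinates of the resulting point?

Translation by (3, -5) (homogeneous matrix [[1, 0, 3], [0, 1, -5], [0, 0, 1]]):
x' = 1 + 3 = 4
y' = 0 + -5 = -5
Result: (4, -5)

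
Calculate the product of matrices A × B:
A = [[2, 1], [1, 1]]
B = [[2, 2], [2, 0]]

Matrix multiplication:
C[0][0] = 2×2 + 1×2 = 6
C[0][1] = 2×2 + 1×0 = 4
C[1][0] = 1×2 + 1×2 = 4
C[1][1] = 1×2 + 1×0 = 2
Result: [[6, 4], [4, 2]]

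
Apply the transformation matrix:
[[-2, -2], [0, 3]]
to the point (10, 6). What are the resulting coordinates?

Matrix multiplication:
[[-2, -2], [0, 3]] × [10, 6]ᵀ
= [(-2)(10) + (-2)(6), (0)(10) + (3)(6)]ᵀ
= [-32, 18]ᵀ
Result: (-32, 18)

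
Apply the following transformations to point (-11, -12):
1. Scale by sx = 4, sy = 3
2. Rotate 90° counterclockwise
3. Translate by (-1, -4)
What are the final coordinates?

Step 1: Scale → (-44, -36)
Step 2: Rotate 90° → (36, -44)
Step 3: Translate → (35, -48)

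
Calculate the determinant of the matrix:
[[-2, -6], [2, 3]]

For a 2×2 matrix [[a, b], [c, d]], det = ad - bc
det = (-2)(3) - (-6)(2) = -6 - -12 = 6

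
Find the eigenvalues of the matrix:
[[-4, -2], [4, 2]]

Characteristic equation: det(A - λI) = 0
λ² - (trace)λ + (det) = 0
trace = -4 + 2 = -2, det = (-4)(2) - (-2)(4) = 0
λ² - (-2)λ + (0) = 0
λ = (-2 ± √((-2)² - 4·(0))) / 2 = (-2 ± √4) / 2
Solving: λ = -2, 0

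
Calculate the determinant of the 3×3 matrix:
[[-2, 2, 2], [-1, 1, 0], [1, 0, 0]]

Expansion along first row:
det = -2·det([[1,0],[0,0]]) - 2·det([[-1,0],[1,0]]) + 2·det([[-1,1],[1,0]])
    = -2·(1·0 - 0·0) - 2·(-1·0 - 0·1) + 2·(-1·0 - 1·1)
    = -2·0 - 2·0 + 2·-1
    = 0 + 0 + -2 = -2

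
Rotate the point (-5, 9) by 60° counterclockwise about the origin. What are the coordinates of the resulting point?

Rotation matrix for 60°: [[cos 60°, -sin 60°], [sin 60°, cos 60°]] ≈ [[0.500000, -0.866025], [0.866025, 0.500000]]
[[0.500000, -0.866025], [0.866025, 0.500000]] × [-5, 9]ᵀ ≈ [-10.2942, 0.1699]ᵀ
Result: (-10.2942, 0.1699)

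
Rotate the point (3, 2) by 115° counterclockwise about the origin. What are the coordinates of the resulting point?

Rotation matrix for 115°: [[cos 115°, -sin 115°], [sin 115°, cos 115°]] ≈ [[-0.422618, -0.906308], [0.906308, -0.422618]]
[[-0.422618, -0.906308], [0.906308, -0.422618]] × [3, 2]ᵀ ≈ [-3.0805, 1.8737]ᵀ
Result: (-3.0805, 1.8737)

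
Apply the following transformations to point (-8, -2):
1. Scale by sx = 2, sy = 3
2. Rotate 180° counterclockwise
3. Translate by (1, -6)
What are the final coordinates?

Step 1: Scale → (-16, -6)
Step 2: Rotate 180° → (16, 6)
Step 3: Translate → (17, 0)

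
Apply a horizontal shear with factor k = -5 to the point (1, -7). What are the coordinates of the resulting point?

Shear matrix for horizontal shear with factor k = -5:
[[1, -5], [0, 1]]
Result: (1, -7) → (36, -7)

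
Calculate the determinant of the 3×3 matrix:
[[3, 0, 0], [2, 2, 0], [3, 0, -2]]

Expansion along first row:
det = 3·det([[2,0],[0,-2]]) - 0·det([[2,0],[3,-2]]) + 0·det([[2,2],[3,0]])
    = 3·(2·-2 - 0·0) - 0·(2·-2 - 0·3) + 0·(2·0 - 2·3)
    = 3·-4 - 0·-4 + 0·-6
    = -12 + 0 + 0 = -12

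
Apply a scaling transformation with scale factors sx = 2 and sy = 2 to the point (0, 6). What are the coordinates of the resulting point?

Scaling matrix:
[[2, 0], [0, 2]]
Result: (0 × 2, 6 × 2) = (0, 12)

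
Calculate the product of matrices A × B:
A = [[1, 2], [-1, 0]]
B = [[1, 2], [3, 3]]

Matrix multiplication:
C[0][0] = 1×1 + 2×3 = 7
C[0][1] = 1×2 + 2×3 = 8
C[1][0] = -1×1 + 0×3 = -1
C[1][1] = -1×2 + 0×3 = -2
Result: [[7, 8], [-1, -2]]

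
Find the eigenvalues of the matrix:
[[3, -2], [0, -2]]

Characteristic equation: det(A - λI) = 0
λ² - (trace)λ + (det) = 0
trace = 3 + -2 = 1, det = (3)(-2) - (-2)(0) = -6
λ² - (1)λ + (-6) = 0
λ = (1 ± √((1)² - 4·(-6))) / 2 = (1 ± √25) / 2
Solving: λ = -2, 3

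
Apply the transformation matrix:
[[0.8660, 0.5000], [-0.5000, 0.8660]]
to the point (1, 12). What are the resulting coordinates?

Matrix multiplication:
[[0.8660, 0.5000], [-0.5000, 0.8660]] × [1, 12]ᵀ
= [(0.8660)(1) + (0.5000)(12), (-0.5000)(1) + (0.8660)(12)]ᵀ
= [6.8660, 9.8920]ᵀ
Result: (6.8660, 9.8920)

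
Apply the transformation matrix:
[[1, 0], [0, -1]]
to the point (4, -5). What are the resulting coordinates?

Matrix multiplication:
[[1, 0], [0, -1]] × [4, -5]ᵀ
= [(1)(4) + (0)(-5), (0)(4) + (-1)(-5)]ᵀ
= [4, 5]ᵀ
Result: (4, 5)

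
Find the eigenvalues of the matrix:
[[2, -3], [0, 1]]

Characteristic equation: det(A - λI) = 0
λ² - (trace)λ + (det) = 0
trace = 2 + 1 = 3, det = (2)(1) - (-3)(0) = 2
λ² - (3)λ + (2) = 0
λ = (3 ± √((3)² - 4·(2))) / 2 = (3 ± √1) / 2
Solving: λ = 1, 2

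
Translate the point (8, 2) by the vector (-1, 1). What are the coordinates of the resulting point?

Translation by (-1, 1) (homogeneous matrix [[1, 0, -1], [0, 1, 1], [0, 0, 1]]):
x' = 8 + -1 = 7
y' = 2 + 1 = 3
Result: (7, 3)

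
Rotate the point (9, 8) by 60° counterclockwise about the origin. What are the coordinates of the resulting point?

Rotation matrix for 60°: [[cos 60°, -sin 60°], [sin 60°, cos 60°]] ≈ [[0.500000, -0.866025], [0.866025, 0.500000]]
[[0.500000, -0.866025], [0.866025, 0.500000]] × [9, 8]ᵀ ≈ [-2.4282, 11.7942]ᵀ
Result: (-2.4282, 11.7942)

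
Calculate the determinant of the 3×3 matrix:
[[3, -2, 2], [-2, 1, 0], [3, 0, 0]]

Expansion along first row:
det = 3·det([[1,0],[0,0]]) - -2·det([[-2,0],[3,0]]) + 2·det([[-2,1],[3,0]])
    = 3·(1·0 - 0·0) - -2·(-2·0 - 0·3) + 2·(-2·0 - 1·3)
    = 3·0 - -2·0 + 2·-3
    = 0 + 0 + -6 = -6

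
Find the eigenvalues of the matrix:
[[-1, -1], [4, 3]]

Characteristic equation: det(A - λI) = 0
λ² - (trace)λ + (det) = 0
trace = -1 + 3 = 2, det = (-1)(3) - (-1)(4) = 1
λ² - (2)λ + (1) = 0
λ = (2 ± √((2)² - 4·(1))) / 2 = (2 ± √0) / 2
Solving: λ = 1, 1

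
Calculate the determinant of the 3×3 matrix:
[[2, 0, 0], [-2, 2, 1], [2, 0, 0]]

Expansion along first row:
det = 2·det([[2,1],[0,0]]) - 0·det([[-2,1],[2,0]]) + 0·det([[-2,2],[2,0]])
    = 2·(2·0 - 1·0) - 0·(-2·0 - 1·2) + 0·(-2·0 - 2·2)
    = 2·0 - 0·-2 + 0·-4
    = 0 + 0 + 0 = 0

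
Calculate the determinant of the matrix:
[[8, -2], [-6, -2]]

For a 2×2 matrix [[a, b], [c, d]], det = ad - bc
det = (8)(-2) - (-2)(-6) = -16 - 12 = -28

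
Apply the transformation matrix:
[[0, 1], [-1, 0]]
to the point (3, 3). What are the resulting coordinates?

Matrix multiplication:
[[0, 1], [-1, 0]] × [3, 3]ᵀ
= [(0)(3) + (1)(3), (-1)(3) + (0)(3)]ᵀ
= [3, -3]ᵀ
Result: (3, -3)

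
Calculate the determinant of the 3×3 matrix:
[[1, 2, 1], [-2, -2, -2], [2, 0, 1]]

Expansion along first row:
det = 1·det([[-2,-2],[0,1]]) - 2·det([[-2,-2],[2,1]]) + 1·det([[-2,-2],[2,0]])
    = 1·(-2·1 - -2·0) - 2·(-2·1 - -2·2) + 1·(-2·0 - -2·2)
    = 1·-2 - 2·2 + 1·4
    = -2 + -4 + 4 = -2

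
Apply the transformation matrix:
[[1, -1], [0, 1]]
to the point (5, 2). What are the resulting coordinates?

Matrix multiplication:
[[1, -1], [0, 1]] × [5, 2]ᵀ
= [(1)(5) + (-1)(2), (0)(5) + (1)(2)]ᵀ
= [3, 2]ᵀ
Result: (3, 2)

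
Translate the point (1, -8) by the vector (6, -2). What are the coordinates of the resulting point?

Translation by (6, -2) (homogeneous matrix [[1, 0, 6], [0, 1, -2], [0, 0, 1]]):
x' = 1 + 6 = 7
y' = -8 + -2 = -10
Result: (7, -10)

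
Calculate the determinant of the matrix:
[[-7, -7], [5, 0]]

For a 2×2 matrix [[a, b], [c, d]], det = ad - bc
det = (-7)(0) - (-7)(5) = 0 - -35 = 35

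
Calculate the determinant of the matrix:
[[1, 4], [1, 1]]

For a 2×2 matrix [[a, b], [c, d]], det = ad - bc
det = (1)(1) - (4)(1) = 1 - 4 = -3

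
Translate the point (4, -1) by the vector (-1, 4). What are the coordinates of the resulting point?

Translation by (-1, 4) (homogeneous matrix [[1, 0, -1], [0, 1, 4], [0, 0, 1]]):
x' = 4 + -1 = 3
y' = -1 + 4 = 3
Result: (3, 3)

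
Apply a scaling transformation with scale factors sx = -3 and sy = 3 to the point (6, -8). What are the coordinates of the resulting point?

Scaling matrix:
[[-3, 0], [0, 3]]
Result: (6 × -3, -8 × 3) = (-18, -24)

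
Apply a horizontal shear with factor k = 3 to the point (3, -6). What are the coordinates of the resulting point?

Shear matrix for horizontal shear with factor k = 3:
[[1, 3], [0, 1]]
Result: (3, -6) → (-15, -6)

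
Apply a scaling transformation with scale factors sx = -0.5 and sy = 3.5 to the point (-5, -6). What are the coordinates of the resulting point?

Scaling matrix:
[[-0.50, 0], [0, 3.50]]
Result: (-5 × -0.5, -6 × 3.5) = (2.5, -21)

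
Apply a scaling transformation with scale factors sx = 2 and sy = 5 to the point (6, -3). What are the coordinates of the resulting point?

Scaling matrix:
[[2, 0], [0, 5]]
Result: (6 × 2, -3 × 5) = (12, -15)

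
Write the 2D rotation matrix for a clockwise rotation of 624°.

Rotation matrix formula: [[cos θ, -sin θ], [sin θ, cos θ]]
A clockwise rotation by 624° is equivalent to a counterclockwise rotation by -624°.
For θ = -624°:
cos(-624°) = -0.1045
sin(-624°) = 0.9945
Result: [[-0.1045, -0.9945], [0.9945, -0.1045]]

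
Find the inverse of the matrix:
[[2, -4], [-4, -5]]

For [[a,b],[c,d]], inverse = (1/det)·[[d,-b],[-c,a]]
det = (2)(-5) - (-4)(-4) = -10 - 16 = -26
Inverse = (1/-26)·[[-5, 4], [4, 2]]
= [[5/26, -2/13], [-2/13, -1/13]]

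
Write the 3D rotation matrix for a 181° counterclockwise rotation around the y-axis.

Rotation matrix for counterclockwise 181° around y-axis:
cos(181°) = -0.9998, sin(181°) = -0.0175
Result: [[-0.9998, 0, -0.0175], [0, 1, 0], [0.0175, 0, -0.9998]]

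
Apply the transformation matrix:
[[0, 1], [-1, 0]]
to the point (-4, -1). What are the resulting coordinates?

Matrix multiplication:
[[0, 1], [-1, 0]] × [-4, -1]ᵀ
= [(0)(-4) + (1)(-1), (-1)(-4) + (0)(-1)]ᵀ
= [-1, 4]ᵀ
Result: (-1, 4)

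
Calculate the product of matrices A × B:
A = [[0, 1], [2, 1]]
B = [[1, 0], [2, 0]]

Matrix multiplication:
C[0][0] = 0×1 + 1×2 = 2
C[0][1] = 0×0 + 1×0 = 0
C[1][0] = 2×1 + 1×2 = 4
C[1][1] = 2×0 + 1×0 = 0
Result: [[2, 0], [4, 0]]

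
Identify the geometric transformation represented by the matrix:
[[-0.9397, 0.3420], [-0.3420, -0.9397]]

This matrix represents: rotation by 200° counterclockwise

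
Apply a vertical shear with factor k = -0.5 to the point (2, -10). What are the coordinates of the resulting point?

Shear matrix for vertical shear with factor k = -0.5:
[[1, 0], [-0.50, 1]]
Result: (2, -10) → (2, -11)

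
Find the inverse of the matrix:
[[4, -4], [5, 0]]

For [[a,b],[c,d]], inverse = (1/det)·[[d,-b],[-c,a]]
det = (4)(0) - (-4)(5) = 0 - -20 = 20
Inverse = (1/20)·[[0, 4], [-5, 4]]
= [[0, 1/5], [-1/4, 1/5]]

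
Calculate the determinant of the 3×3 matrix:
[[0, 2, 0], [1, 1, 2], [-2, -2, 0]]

Expansion along first row:
det = 0·det([[1,2],[-2,0]]) - 2·det([[1,2],[-2,0]]) + 0·det([[1,1],[-2,-2]])
    = 0·(1·0 - 2·-2) - 2·(1·0 - 2·-2) + 0·(1·-2 - 1·-2)
    = 0·4 - 2·4 + 0·0
    = 0 + -8 + 0 = -8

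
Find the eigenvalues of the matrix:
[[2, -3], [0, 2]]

Characteristic equation: det(A - λI) = 0
λ² - (trace)λ + (det) = 0
trace = 2 + 2 = 4, det = (2)(2) - (-3)(0) = 4
λ² - (4)λ + (4) = 0
λ = (4 ± √((4)² - 4·(4))) / 2 = (4 ± √0) / 2
Solving: λ = 2, 2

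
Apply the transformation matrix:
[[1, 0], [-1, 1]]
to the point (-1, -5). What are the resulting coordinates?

Matrix multiplication:
[[1, 0], [-1, 1]] × [-1, -5]ᵀ
= [(1)(-1) + (0)(-5), (-1)(-1) + (1)(-5)]ᵀ
= [-1, -4]ᵀ
Result: (-1, -4)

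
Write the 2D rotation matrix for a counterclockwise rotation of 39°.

Rotation matrix formula: [[cos θ, -sin θ], [sin θ, cos θ]]
For θ = 39°:
cos(39°) = 0.7771
sin(39°) = 0.6293
Result: [[0.7771, -0.6293], [0.6293, 0.7771]]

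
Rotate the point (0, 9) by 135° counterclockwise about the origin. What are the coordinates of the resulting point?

Rotation matrix for 135°: [[cos 135°, -sin 135°], [sin 135°, cos 135°]] ≈ [[-0.707107, -0.707107], [0.707107, -0.707107]]
[[-0.707107, -0.707107], [0.707107, -0.707107]] × [0, 9]ᵀ ≈ [-6.3640, -6.3640]ᵀ
Result: (-6.3640, -6.3640)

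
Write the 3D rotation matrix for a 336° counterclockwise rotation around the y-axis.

Rotation matrix for counterclockwise 336° around y-axis:
cos(336°) = 0.9135, sin(336°) = -0.4067
Result: [[0.9135, 0, -0.4067], [0, 1, 0], [0.4067, 0, 0.9135]]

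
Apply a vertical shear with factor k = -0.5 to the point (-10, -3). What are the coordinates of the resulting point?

Shear matrix for vertical shear with factor k = -0.5:
[[1, 0], [-0.50, 1]]
Result: (-10, -3) → (-10, 2)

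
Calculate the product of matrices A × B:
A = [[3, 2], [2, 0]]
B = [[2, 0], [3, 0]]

Matrix multiplication:
C[0][0] = 3×2 + 2×3 = 12
C[0][1] = 3×0 + 2×0 = 0
C[1][0] = 2×2 + 0×3 = 4
C[1][1] = 2×0 + 0×0 = 0
Result: [[12, 0], [4, 0]]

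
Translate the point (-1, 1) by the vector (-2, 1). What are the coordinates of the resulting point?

Translation by (-2, 1) (homogeneous matrix [[1, 0, -2], [0, 1, 1], [0, 0, 1]]):
x' = -1 + -2 = -3
y' = 1 + 1 = 2
Result: (-3, 2)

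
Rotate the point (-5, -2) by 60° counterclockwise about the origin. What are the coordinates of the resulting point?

Rotation matrix for 60°: [[cos 60°, -sin 60°], [sin 60°, cos 60°]] ≈ [[0.500000, -0.866025], [0.866025, 0.500000]]
[[0.500000, -0.866025], [0.866025, 0.500000]] × [-5, -2]ᵀ ≈ [-0.7679, -5.3301]ᵀ
Result: (-0.7679, -5.3301)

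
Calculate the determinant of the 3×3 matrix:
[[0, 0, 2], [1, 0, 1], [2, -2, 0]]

Expansion along first row:
det = 0·det([[0,1],[-2,0]]) - 0·det([[1,1],[2,0]]) + 2·det([[1,0],[2,-2]])
    = 0·(0·0 - 1·-2) - 0·(1·0 - 1·2) + 2·(1·-2 - 0·2)
    = 0·2 - 0·-2 + 2·-2
    = 0 + 0 + -4 = -4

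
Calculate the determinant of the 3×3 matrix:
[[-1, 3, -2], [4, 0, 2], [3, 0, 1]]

Expansion along first row:
det = -1·det([[0,2],[0,1]]) - 3·det([[4,2],[3,1]]) + -2·det([[4,0],[3,0]])
    = -1·(0·1 - 2·0) - 3·(4·1 - 2·3) + -2·(4·0 - 0·3)
    = -1·0 - 3·-2 + -2·0
    = 0 + 6 + 0 = 6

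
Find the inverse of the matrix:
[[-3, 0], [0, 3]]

For [[a,b],[c,d]], inverse = (1/det)·[[d,-b],[-c,a]]
det = (-3)(3) - (0)(0) = -9 - 0 = -9
Inverse = (1/-9)·[[3, 0], [0, -3]]
= [[-1/3, 0], [0, 1/3]]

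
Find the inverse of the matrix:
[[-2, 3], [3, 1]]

For [[a,b],[c,d]], inverse = (1/det)·[[d,-b],[-c,a]]
det = (-2)(1) - (3)(3) = -2 - 9 = -11
Inverse = (1/-11)·[[1, -3], [-3, -2]]
= [[-1/11, 3/11], [3/11, 2/11]]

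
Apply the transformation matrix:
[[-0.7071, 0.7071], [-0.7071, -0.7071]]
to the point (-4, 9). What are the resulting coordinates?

Matrix multiplication:
[[-0.7071, 0.7071], [-0.7071, -0.7071]] × [-4, 9]ᵀ
= [(-0.7071)(-4) + (0.7071)(9), (-0.7071)(-4) + (-0.7071)(9)]ᵀ
= [9.1923, -3.5355]ᵀ
Result: (9.1923, -3.5355)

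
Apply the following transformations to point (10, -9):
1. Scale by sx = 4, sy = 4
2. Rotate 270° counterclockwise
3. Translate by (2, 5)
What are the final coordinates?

Step 1: Scale → (40, -36)
Step 2: Rotate 270° → (-36, -40)
Step 3: Translate → (-34, -35)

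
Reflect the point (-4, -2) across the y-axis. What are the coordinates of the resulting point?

Reflection across y-axis: (-4, -2) → (4, -2)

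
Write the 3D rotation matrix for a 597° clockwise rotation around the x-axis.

Rotation matrix for clockwise 597° around x-axis:
A clockwise rotation by 597° is a counterclockwise rotation by -597°.
cos(-597°) = -0.5446, sin(-597°) = 0.8387
Result: [[1, 0, 0], [0, -0.5446, -0.8387], [0, 0.8387, -0.5446]]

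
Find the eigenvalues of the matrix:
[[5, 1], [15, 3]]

Characteristic equation: det(A - λI) = 0
λ² - (trace)λ + (det) = 0
trace = 5 + 3 = 8, det = (5)(3) - (1)(15) = 0
λ² - (8)λ + (0) = 0
λ = (8 ± √((8)² - 4·(0))) / 2 = (8 ± √64) / 2
Solving: λ = 0, 8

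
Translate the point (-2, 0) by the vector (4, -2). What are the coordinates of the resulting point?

Translation by (4, -2) (homogeneous matrix [[1, 0, 4], [0, 1, -2], [0, 0, 1]]):
x' = -2 + 4 = 2
y' = 0 + -2 = -2
Result: (2, -2)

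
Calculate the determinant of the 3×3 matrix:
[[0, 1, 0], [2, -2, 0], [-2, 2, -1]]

Expansion along first row:
det = 0·det([[-2,0],[2,-1]]) - 1·det([[2,0],[-2,-1]]) + 0·det([[2,-2],[-2,2]])
    = 0·(-2·-1 - 0·2) - 1·(2·-1 - 0·-2) + 0·(2·2 - -2·-2)
    = 0·2 - 1·-2 + 0·0
    = 0 + 2 + 0 = 2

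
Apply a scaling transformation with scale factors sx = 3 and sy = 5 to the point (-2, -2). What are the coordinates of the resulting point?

Scaling matrix:
[[3, 0], [0, 5]]
Result: (-2 × 3, -2 × 5) = (-6, -10)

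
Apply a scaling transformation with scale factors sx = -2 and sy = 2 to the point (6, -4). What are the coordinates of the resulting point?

Scaling matrix:
[[-2, 0], [0, 2]]
Result: (6 × -2, -4 × 2) = (-12, -8)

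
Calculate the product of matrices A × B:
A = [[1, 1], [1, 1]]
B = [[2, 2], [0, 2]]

Matrix multiplication:
C[0][0] = 1×2 + 1×0 = 2
C[0][1] = 1×2 + 1×2 = 4
C[1][0] = 1×2 + 1×0 = 2
C[1][1] = 1×2 + 1×2 = 4
Result: [[2, 4], [2, 4]]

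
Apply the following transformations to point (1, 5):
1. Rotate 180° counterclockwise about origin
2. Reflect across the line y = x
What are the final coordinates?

Step 1: Rotate 180° → (-1, -5)
Step 2: Reflect across line y = x → (-5, -1)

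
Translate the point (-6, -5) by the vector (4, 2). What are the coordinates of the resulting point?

Translation by (4, 2) (homogeneous matrix [[1, 0, 4], [0, 1, 2], [0, 0, 1]]):
x' = -6 + 4 = -2
y' = -5 + 2 = -3
Result: (-2, -3)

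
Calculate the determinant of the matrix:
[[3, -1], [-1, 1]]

For a 2×2 matrix [[a, b], [c, d]], det = ad - bc
det = (3)(1) - (-1)(-1) = 3 - 1 = 2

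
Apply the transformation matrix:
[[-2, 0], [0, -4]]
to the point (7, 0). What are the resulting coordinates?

Matrix multiplication:
[[-2, 0], [0, -4]] × [7, 0]ᵀ
= [(-2)(7) + (0)(0), (0)(7) + (-4)(0)]ᵀ
= [-14, 0]ᵀ
Result: (-14, 0)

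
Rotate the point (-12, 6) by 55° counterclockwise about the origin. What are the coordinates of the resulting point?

Rotation matrix for 55°: [[cos 55°, -sin 55°], [sin 55°, cos 55°]] ≈ [[0.573576, -0.819152], [0.819152, 0.573576]]
[[0.573576, -0.819152], [0.819152, 0.573576]] × [-12, 6]ᵀ ≈ [-11.7978, -6.3884]ᵀ
Result: (-11.7978, -6.3884)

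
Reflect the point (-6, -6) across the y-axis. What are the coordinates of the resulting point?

Reflection across y-axis: (-6, -6) → (6, -6)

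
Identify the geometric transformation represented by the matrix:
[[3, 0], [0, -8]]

This matrix represents: non-uniform scaling by sx = 3, sy = -8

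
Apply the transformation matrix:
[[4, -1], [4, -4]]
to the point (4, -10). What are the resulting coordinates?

Matrix multiplication:
[[4, -1], [4, -4]] × [4, -10]ᵀ
= [(4)(4) + (-1)(-10), (4)(4) + (-4)(-10)]ᵀ
= [26, 56]ᵀ
Result: (26, 56)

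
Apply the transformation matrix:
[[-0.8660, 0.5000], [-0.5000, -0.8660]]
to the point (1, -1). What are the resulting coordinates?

Matrix multiplication:
[[-0.8660, 0.5000], [-0.5000, -0.8660]] × [1, -1]ᵀ
= [(-0.8660)(1) + (0.5000)(-1), (-0.5000)(1) + (-0.8660)(-1)]ᵀ
= [-1.3660, 0.3660]ᵀ
Result: (-1.3660, 0.3660)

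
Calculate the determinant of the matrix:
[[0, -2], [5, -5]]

For a 2×2 matrix [[a, b], [c, d]], det = ad - bc
det = (0)(-5) - (-2)(5) = 0 - -10 = 10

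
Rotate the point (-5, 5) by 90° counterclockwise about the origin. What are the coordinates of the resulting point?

Rotation matrix for 90°: [[cos 90°, -sin 90°], [sin 90°, cos 90°]] = [[0, -1], [1, 0]]
[[0, -1], [1, 0]] × [-5, 5]ᵀ = [-5, -5]ᵀ
Result: (-5, -5)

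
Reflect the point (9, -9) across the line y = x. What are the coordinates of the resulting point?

Reflection across line y = x: (9, -9) → (-9, 9)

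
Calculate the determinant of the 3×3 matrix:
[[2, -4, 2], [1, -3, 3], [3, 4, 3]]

Expansion along first row:
det = 2·det([[-3,3],[4,3]]) - -4·det([[1,3],[3,3]]) + 2·det([[1,-3],[3,4]])
    = 2·(-3·3 - 3·4) - -4·(1·3 - 3·3) + 2·(1·4 - -3·3)
    = 2·-21 - -4·-6 + 2·13
    = -42 + -24 + 26 = -40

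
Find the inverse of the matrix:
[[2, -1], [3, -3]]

For [[a,b],[c,d]], inverse = (1/det)·[[d,-b],[-c,a]]
det = (2)(-3) - (-1)(3) = -6 - -3 = -3
Inverse = (1/-3)·[[-3, 1], [-3, 2]]
= [[1, -1/3], [1, -2/3]]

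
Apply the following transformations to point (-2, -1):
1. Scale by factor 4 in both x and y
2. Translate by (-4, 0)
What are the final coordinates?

Step 1: Scale (-2, -1) by 4 → (-8, -4)
Step 2: Translate by (-4, 0) → (-12, -4)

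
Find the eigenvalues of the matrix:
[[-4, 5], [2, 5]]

Characteristic equation: det(A - λI) = 0
λ² - (trace)λ + (det) = 0
trace = -4 + 5 = 1, det = (-4)(5) - (5)(2) = -30
λ² - (1)λ + (-30) = 0
λ = (1 ± √((1)² - 4·(-30))) / 2 = (1 ± √121) / 2
Solving: λ = -5, 6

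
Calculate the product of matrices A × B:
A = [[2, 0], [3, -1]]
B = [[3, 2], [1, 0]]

Matrix multiplication:
C[0][0] = 2×3 + 0×1 = 6
C[0][1] = 2×2 + 0×0 = 4
C[1][0] = 3×3 + -1×1 = 8
C[1][1] = 3×2 + -1×0 = 6
Result: [[6, 4], [8, 6]]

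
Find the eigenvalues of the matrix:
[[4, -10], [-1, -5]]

Characteristic equation: det(A - λI) = 0
λ² - (trace)λ + (det) = 0
trace = 4 + -5 = -1, det = (4)(-5) - (-10)(-1) = -30
λ² - (-1)λ + (-30) = 0
λ = (-1 ± √((-1)² - 4·(-30))) / 2 = (-1 ± √121) / 2
Solving: λ = -6, 5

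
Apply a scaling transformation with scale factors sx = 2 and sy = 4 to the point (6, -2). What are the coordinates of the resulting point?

Scaling matrix:
[[2, 0], [0, 4]]
Result: (6 × 2, -2 × 4) = (12, -8)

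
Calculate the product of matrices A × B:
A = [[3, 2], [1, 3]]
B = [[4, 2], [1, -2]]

Matrix multiplication:
C[0][0] = 3×4 + 2×1 = 14
C[0][1] = 3×2 + 2×-2 = 2
C[1][0] = 1×4 + 3×1 = 7
C[1][1] = 1×2 + 3×-2 = -4
Result: [[14, 2], [7, -4]]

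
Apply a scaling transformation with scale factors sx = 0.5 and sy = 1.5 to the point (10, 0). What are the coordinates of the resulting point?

Scaling matrix:
[[0.50, 0], [0, 1.50]]
Result: (10 × 0.5, 0 × 1.5) = (5, 0)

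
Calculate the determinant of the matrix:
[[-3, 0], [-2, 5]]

For a 2×2 matrix [[a, b], [c, d]], det = ad - bc
det = (-3)(5) - (0)(-2) = -15 - 0 = -15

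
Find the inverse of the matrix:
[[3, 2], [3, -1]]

For [[a,b],[c,d]], inverse = (1/det)·[[d,-b],[-c,a]]
det = (3)(-1) - (2)(3) = -3 - 6 = -9
Inverse = (1/-9)·[[-1, -2], [-3, 3]]
= [[1/9, 2/9], [1/3, -1/3]]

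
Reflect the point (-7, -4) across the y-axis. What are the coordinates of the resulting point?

Reflection across y-axis: (-7, -4) → (7, -4)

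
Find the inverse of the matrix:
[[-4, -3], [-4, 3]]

For [[a,b],[c,d]], inverse = (1/det)·[[d,-b],[-c,a]]
det = (-4)(3) - (-3)(-4) = -12 - 12 = -24
Inverse = (1/-24)·[[3, 3], [4, -4]]
= [[-1/8, -1/8], [-1/6, 1/6]]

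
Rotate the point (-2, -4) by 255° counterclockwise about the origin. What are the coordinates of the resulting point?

Rotation matrix for 255°: [[cos 255°, -sin 255°], [sin 255°, cos 255°]] ≈ [[-0.258819, 0.965926], [-0.965926, -0.258819]]
[[-0.258819, 0.965926], [-0.965926, -0.258819]] × [-2, -4]ᵀ ≈ [-3.3461, 2.9671]ᵀ
Result: (-3.3461, 2.9671)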